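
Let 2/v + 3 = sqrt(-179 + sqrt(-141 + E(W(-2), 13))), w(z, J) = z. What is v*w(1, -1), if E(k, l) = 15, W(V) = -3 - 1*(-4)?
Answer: -2/(3 - sqrt(-179 + 3*I*sqrt(14))) ≈ -0.027774 - 0.14406*I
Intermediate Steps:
W(V) = 1 (W(V) = -3 + 4 = 1)
v = 2/(-3 + sqrt(-179 + 3*I*sqrt(14))) (v = 2/(-3 + sqrt(-179 + sqrt(-141 + 15))) = 2/(-3 + sqrt(-179 + sqrt(-126))) = 2/(-3 + sqrt(-179 + 3*I*sqrt(14))) ≈ -0.027774 - 0.14406*I)
v*w(1, -1) = -2/(3 - sqrt(-179 + 3*I*sqrt(14)))*1 = -2/(3 - sqrt(-179 + 3*I*sqrt(14)))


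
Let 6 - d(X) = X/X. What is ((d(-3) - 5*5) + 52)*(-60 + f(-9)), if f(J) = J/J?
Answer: -1888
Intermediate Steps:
f(J) = 1
d(X) = 5 (d(X) = 6 - X/X = 6 - 1*1 = 6 - 1 = 5)
((d(-3) - 5*5) + 52)*(-60 + f(-9)) = ((5 - 5*5) + 52)*(-60 + 1) = ((5 - 25) + 52)*(-59) = (-20 + 52)*(-59) = 32*(-59) = -1888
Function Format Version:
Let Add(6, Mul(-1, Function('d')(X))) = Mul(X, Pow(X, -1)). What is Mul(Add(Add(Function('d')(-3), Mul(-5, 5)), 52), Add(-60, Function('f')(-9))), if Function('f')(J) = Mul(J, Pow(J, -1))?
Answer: -1888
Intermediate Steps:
Function('f')(J) = 1
Function('d')(X) = 5 (Function('d')(X) = Add(6, Mul(-1, Mul(X, Pow(X, -1)))) = Add(6, Mul(-1, 1)) = Add(6, -1) = 5)
Mul(Add(Add(Function('d')(-3), Mul(-5, 5)), 52), Add(-60, Function('f')(-9))) = Mul(Add(Add(5, Mul(-5, 5)), 52), Add(-60, 1)) = Mul(Add(Add(5, -25), 52), -59) = Mul(Add(-20, 52), -59) = Mul(32, -59) = -1888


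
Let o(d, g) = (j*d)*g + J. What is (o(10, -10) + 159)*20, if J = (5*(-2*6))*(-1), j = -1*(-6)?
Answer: -7620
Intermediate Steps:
j = 6
J = 60 (J = (5*(-12))*(-1) = -60*(-1) = 60)
o(d, g) = 60 + 6*d*g (o(d, g) = (6*d)*g + 60 = 6*d*g + 60 = 60 + 6*d*g)
(o(10, -10) + 159)*20 = ((60 + 6*10*(-10)) + 159)*20 = ((60 - 600) + 159)*20 = (-540 + 159)*20 = -381*20 = -7620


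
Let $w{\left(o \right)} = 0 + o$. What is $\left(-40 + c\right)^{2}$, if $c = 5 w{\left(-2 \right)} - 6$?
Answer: $3136$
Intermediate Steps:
$w{\left(o \right)} = o$
$c = -16$ ($c = 5 \left(-2\right) - 6 = -10 - 6 = -16$)
$\left(-40 + c\right)^{2} = \left(-40 - 16\right)^{2} = \left(-56\right)^{2} = 3136$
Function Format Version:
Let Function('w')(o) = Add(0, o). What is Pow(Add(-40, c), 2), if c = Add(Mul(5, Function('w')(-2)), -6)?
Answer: 3136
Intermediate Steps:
Function('w')(o) = o
c = -16 (c = Add(Mul(5, -2), -6) = Add(-10, -6) = -16)
Pow(Add(-40, c), 2) = Pow(Add(-40, -16), 2) = Pow(-56, 2) = 3136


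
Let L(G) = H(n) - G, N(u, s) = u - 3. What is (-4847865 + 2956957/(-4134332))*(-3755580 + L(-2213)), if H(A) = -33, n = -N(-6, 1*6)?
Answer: 18807054744157853950/1033583 ≈ 1.8196e+13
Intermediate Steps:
N(u, s) = -3 + u
n = 9 (n = -(-3 - 6) = -1*(-9) = 9)
L(G) = -33 - G
(-4847865 + 2956957/(-4134332))*(-3755580 + L(-2213)) = (-4847865 + 2956957/(-4134332))*(-3755580 + (-33 - 1*(-2213))) = (-4847865 + 2956957*(-1/4134332))*(-3755580 + (-33 + 2213)) = (-4847865 - 2956957/4134332)*(-3755580 + 2180) = -20042686358137/4134332*(-3753400) = 18807054744157853950/1033583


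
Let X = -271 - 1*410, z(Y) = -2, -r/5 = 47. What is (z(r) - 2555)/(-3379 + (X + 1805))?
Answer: 2557/2255 ≈ 1.1339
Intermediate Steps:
r = -235 (r = -5*47 = -235)
X = -681 (X = -271 - 410 = -681)
(z(r) - 2555)/(-3379 + (X + 1805)) = (-2 - 2555)/(-3379 + (-681 + 1805)) = -2557/(-3379 + 1124) = -2557/(-2255) = -2557*(-1/2255) = 2557/2255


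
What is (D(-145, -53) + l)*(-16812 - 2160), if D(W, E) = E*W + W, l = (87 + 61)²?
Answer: -558611568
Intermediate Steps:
l = 21904 (l = 148² = 21904)
D(W, E) = W + E*W
(D(-145, -53) + l)*(-16812 - 2160) = (-145*(1 - 53) + 21904)*(-16812 - 2160) = (-145*(-52) + 21904)*(-18972) = (7540 + 21904)*(-18972) = 29444*(-18972) = -558611568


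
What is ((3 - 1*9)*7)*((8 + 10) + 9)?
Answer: -1134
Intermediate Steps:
((3 - 1*9)*7)*((8 + 10) + 9) = ((3 - 9)*7)*(18 + 9) = -6*7*27 = -42*27 = -1134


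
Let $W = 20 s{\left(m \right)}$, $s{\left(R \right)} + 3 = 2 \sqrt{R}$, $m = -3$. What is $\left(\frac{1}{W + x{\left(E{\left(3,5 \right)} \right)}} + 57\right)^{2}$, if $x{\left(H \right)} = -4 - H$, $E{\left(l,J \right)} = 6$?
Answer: $\frac{316921 i + 18189840 \sqrt{3}}{100 \left(i + 56 \sqrt{3}\right)} \approx 3248.2 - 0.81414 i$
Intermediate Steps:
$s{\left(R \right)} = -3 + 2 \sqrt{R}$
$W = -60 + 40 i \sqrt{3}$ ($W = 20 \left(-3 + 2 \sqrt{-3}\right) = 20 \left(-3 + 2 i \sqrt{3}\right) = -60 + 40 i \sqrt{3} \approx -60.0 + 69.282 i$)
$\left(\frac{1}{W + x{\left(E{\left(3,5 \right)} \right)}} + 57\right)^{2} = \left(\frac{1}{\left(-60 + 40 i \sqrt{3}\right) - 10} + 57\right)^{2} = \left(\frac{1}{-70 + 40 i \sqrt{3}} + 57\right)^{2} = \left(57 + \frac{1}{-70 + 40 i \sqrt{3}}\right)^{2}$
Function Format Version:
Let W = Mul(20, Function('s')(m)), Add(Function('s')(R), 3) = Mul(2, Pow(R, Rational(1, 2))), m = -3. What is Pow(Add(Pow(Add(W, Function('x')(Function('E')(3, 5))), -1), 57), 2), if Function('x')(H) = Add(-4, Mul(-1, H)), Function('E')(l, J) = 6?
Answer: Mul(Rational(1, 100), Pow(Add(I, Mul(56, Pow(3, Rational(1, 2)))), -1), Add(Mul(316921, I), Mul(18189840, Pow(3, Rational(1, 2))))) ≈ Add(3248.2, Mul(-0.81414, I))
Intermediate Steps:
Function('s')(R) = Add(-3, Mul(2, Pow(R, Rational(1, 2))))
W = Add(-60, Mul(40, I, Pow(3, Rational(1, 2)))) (W = Mul(20, Add(-3, Mul(2, Pow(-3, Rational(1, 2))))) = Mul(20, Add(-3, Mul(2, Mul(I, Pow(3, Rational(1, 2)))))) = Mul(20, Add(-3, Mul(2, I, Pow(3, Rational(1, 2))))) = Add(-60, Mul(40, I, Pow(3, Rational(1, 2)))) ≈ Add(-60.000, Mul(69.282, I)))
Pow(Add(Pow(Add(W, Function('x')(Function('E')(3, 5))), -1), 57), 2) = Pow(Add(Pow(Add(Add(-60, Mul(40, I, Pow(3, Rational(1, 2)))), Add(-4, Mul(-1, 6))), -1), 57), 2) = Pow(Add(Pow(Add(Add(-60, Mul(40, I, Pow(3, Rational(1, 2)))), Add(-4, -6)), -1), 57), 2) = Pow(Add(Pow(Add(Add(-60, Mul(40, I, Pow(3, Rational(1, 2)))), -10), -1), 57), 2) = Pow(Add(Pow(Add(-70, Mul(40, I, Pow(3, Rational(1, 2)))), -1), 57), 2) = Pow(Add(57, Pow(Add(-70, Mul(40, I, Pow(3, Rational(1, 2)))), -1)), 2)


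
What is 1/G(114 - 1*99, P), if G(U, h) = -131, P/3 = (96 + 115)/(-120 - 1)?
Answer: -1/131 ≈ -0.0076336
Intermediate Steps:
P = -633/121 (P = 3*((96 + 115)/(-120 - 1)) = 3*(211/(-121)) = 3*(211*(-1/121)) = 3*(-211/121) = -633/121 ≈ -5.2314)
1/G(114 - 1*99, P) = 1/(-131) = -1/131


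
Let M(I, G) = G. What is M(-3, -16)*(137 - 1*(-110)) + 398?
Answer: -3554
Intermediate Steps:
M(-3, -16)*(137 - 1*(-110)) + 398 = -16*(137 - 1*(-110)) + 398 = -16*(137 + 110) + 398 = -16*247 + 398 = -3952 + 398 = -3554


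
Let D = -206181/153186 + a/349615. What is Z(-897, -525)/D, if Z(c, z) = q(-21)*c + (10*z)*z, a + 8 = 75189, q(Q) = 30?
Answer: -48724289937754200/20189097883 ≈ -2.4134e+6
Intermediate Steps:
a = 75181 (a = -8 + 75189 = 75181)
Z(c, z) = 10*z² + 30*c (Z(c, z) = 30*c + (10*z)*z = 30*c + 10*z² = 10*z² + 30*c)
D = -20189097883/17852041130 (D = -206181/153186 + 75181/349615 = -206181*1/153186 + 75181*(1/349615) = -68727/51062 + 75181/349615 = -20189097883/17852041130 ≈ -1.1309)
Z(-897, -525)/D = (10*(-525)² + 30*(-897))/(-20189097883/17852041130) = (10*275625 - 26910)*(-17852041130/20189097883) = (2756250 - 26910)*(-17852041130/20189097883) = 2729340*(-17852041130/20189097883) = -48724289937754200/20189097883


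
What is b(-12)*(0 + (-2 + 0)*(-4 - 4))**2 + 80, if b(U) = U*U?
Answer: 36944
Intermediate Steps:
b(U) = U**2
b(-12)*(0 + (-2 + 0)*(-4 - 4))**2 + 80 = (-12)**2*(0 + (-2 + 0)*(-4 - 4))**2 + 80 = 144*(0 - 2*(-8))**2 + 80 = 144*(0 + 16)**2 + 80 = 144*16**2 + 80 = 144*256 + 80 = 36864 + 80 = 36944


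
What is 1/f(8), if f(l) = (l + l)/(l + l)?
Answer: 1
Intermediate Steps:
f(l) = 1 (f(l) = (2*l)/((2*l)) = (2*l)*(1/(2*l)) = 1)
1/f(8) = 1/1 = 1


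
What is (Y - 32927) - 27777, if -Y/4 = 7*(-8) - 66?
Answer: -60216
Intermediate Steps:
Y = 488 (Y = -4*(7*(-8) - 66) = -4*(-56 - 66) = -4*(-122) = 488)
(Y - 32927) - 27777 = (488 - 32927) - 27777 = -32439 - 27777 = -60216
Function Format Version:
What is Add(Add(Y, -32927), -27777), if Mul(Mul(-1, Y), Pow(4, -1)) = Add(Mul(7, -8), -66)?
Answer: -60216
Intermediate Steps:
Y = 488 (Y = Mul(-4, Add(Mul(7, -8), -66)) = Mul(-4, Add(-56, -66)) = Mul(-4, -122) = 488)
Add(Add(Y, -32927), -27777) = Add(Add(488, -32927), -27777) = Add(-32439, -27777) = -60216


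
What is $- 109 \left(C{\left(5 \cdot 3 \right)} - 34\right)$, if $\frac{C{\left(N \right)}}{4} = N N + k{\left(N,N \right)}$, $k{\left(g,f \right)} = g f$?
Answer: $-192494$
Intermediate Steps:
$k{\left(g,f \right)} = f g$
$C{\left(N \right)} = 8 N^{2}$ ($C{\left(N \right)} = 4 \left(N N + N N\right) = 4 \left(N^{2} + N^{2}\right) = 4 \cdot 2 N^{2} = 8 N^{2}$)
$- 109 \left(C{\left(5 \cdot 3 \right)} - 34\right) = - 109 \left(8 \left(5 \cdot 3\right)^{2} - 34\right) = - 109 \left(8 \cdot 15^{2} - 34\right) = - 109 \left(8 \cdot 225 - 34\right) = - 109 \left(1800 - 34\right) = \left(-109\right) 1766 = -192494$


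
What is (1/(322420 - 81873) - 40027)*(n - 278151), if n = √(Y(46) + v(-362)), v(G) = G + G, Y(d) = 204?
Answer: 2678142070093968/240547 - 19256749536*I*√130/240547 ≈ 1.1134e+10 - 9.1276e+5*I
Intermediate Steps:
v(G) = 2*G
n = 2*I*√130 (n = √(204 + 2*(-362)) = √(204 - 724) = √(-520) = 2*I*√130 ≈ 22.803*I)
(1/(322420 - 81873) - 40027)*(n - 278151) = (1/(322420 - 81873) - 40027)*(2*I*√130 - 278151) = (1/240547 - 40027)*(-278151 + 2*I*√130) = -9628374768*(-278151 + 2*I*√130)/240547 = 2678142070093968/240547 - 19256749536*I*√130/240547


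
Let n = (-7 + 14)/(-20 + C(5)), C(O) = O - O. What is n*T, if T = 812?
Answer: -1421/5 ≈ -284.20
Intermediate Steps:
C(O) = 0
n = -7/20 (n = (-7 + 14)/(-20 + 0) = 7/(-20) = 7*(-1/20) = -7/20 ≈ -0.35000)
n*T = -7/20*812 = -1421/5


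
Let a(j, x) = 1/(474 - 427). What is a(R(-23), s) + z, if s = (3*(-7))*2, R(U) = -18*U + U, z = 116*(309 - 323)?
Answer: -76327/47 ≈ -1624.0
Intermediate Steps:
z = -1624 (z = 116*(-14) = -1624)
R(U) = -17*U
s = -42 (s = -21*2 = -42)
a(j, x) = 1/47
a(R(-23), s) + z = 1/47 - 1624 = -76327/47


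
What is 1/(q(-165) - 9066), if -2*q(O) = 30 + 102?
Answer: -1/9132 ≈ -0.00010951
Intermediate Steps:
q(O) = -66 (q(O) = -(30 + 102)/2 = -½*132 = -66)
1/(q(-165) - 9066) = 1/(-66 - 9066) = 1/(-9132) = -1/9132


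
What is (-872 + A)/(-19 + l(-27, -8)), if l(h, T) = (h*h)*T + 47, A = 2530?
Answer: -829/2902 ≈ -0.28567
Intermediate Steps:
l(h, T) = 47 + T*h² (l(h, T) = h²*T + 47 = T*h² + 47 = 47 + T*h²)
(-872 + A)/(-19 + l(-27, -8)) = (-872 + 2530)/(-19 + (47 - 8*(-27)²)) = 1658/(-19 + (47 - 8*729)) = 1658/(-19 + (47 - 5832)) = 1658/(-19 - 5785) = 1658/(-5804) = 1658*(-1/5804) = -829/2902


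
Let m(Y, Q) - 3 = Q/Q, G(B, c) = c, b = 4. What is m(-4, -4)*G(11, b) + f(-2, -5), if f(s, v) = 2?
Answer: 18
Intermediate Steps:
m(Y, Q) = 4 (m(Y, Q) = 3 + Q/Q = 3 + 1 = 4)
m(-4, -4)*G(11, b) + f(-2, -5) = 4*4 + 2 = 16 + 2 = 18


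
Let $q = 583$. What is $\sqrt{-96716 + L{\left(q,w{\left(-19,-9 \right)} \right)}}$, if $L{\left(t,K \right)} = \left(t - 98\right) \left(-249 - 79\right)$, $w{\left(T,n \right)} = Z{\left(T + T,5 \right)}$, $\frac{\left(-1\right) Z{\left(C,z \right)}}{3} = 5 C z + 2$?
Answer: $2 i \sqrt{63949} \approx 505.76 i$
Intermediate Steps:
$Z{\left(C,z \right)} = -6 - 15 C z$ ($Z{\left(C,z \right)} = - 3 \left(5 C z + 2\right) = - 3 \left(2 + 5 C z\right) = -6 - 15 C z$)
$w{\left(T,n \right)} = -6 - 150 T$ ($w{\left(T,n \right)} = -6 - 15 \left(T + T\right) 5 = -6 - 15 \cdot 2 T 5 = -6 - 150 T$)
$L{\left(t,K \right)} = 32144 - 328 t$ ($L{\left(t,K \right)} = \left(-98 + t\right) \left(-328\right) = 32144 - 328 t$)
$\sqrt{-96716 + L{\left(q,w{\left(-19,-9 \right)} \right)}} = \sqrt{-96716 + \left(32144 - 191224\right)} = \sqrt{-96716 - 159080} = \sqrt{-255796} = 2 i \sqrt{63949}$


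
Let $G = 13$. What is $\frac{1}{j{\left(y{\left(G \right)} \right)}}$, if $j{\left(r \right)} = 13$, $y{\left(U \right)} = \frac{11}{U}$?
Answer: $\frac{1}{13} \approx 0.076923$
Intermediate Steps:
$\frac{1}{j{\left(y{\left(G \right)} \right)}} = \frac{1}{13}$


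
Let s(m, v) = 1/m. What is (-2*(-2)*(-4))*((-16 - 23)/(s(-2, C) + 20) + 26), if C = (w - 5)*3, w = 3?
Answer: -384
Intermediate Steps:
C = -6 (C = (3 - 5)*3 = -2*3 = -6)
(-2*(-2)*(-4))*((-16 - 23)/(s(-2, C) + 20) + 26) = (-2*(-2)*(-4))*((-16 - 23)/(1/(-2) + 20) + 26) = (4*(-4))*(-39/(-½ + 20) + 26) = -16*(-39/39/2 + 26) = -16*(-39*2/39 + 26) = -16*(-2 + 26) = -16*24 = -384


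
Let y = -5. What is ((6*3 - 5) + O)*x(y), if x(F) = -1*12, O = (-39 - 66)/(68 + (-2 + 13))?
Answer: -11064/79 ≈ -140.05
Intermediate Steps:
O = -105/79 (O = -105/(68 + 11) = -105/79 ≈ -1.3291)
x(F) = -12
((6*3 - 5) + O)*x(y) = ((6*3 - 5) - 105/79)*(-12) = ((18 - 5) - 105/79)*(-12) = (13 - 105/79)*(-12) = (922/79)*(-12) = -11064/79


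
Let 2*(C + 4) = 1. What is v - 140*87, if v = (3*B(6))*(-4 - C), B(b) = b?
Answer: -12189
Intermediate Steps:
C = -7/2 (C = -4 + (½)*1 = -4 + ½ = -7/2 ≈ -3.5000)
v = -9 (v = (3*6)*(-4 - 1*(-7/2)) = 18*(-4 + 7/2) = 18*(-½) = -9)
v - 140*87 = -9 - 140*87 = -9 - 12180 = -12189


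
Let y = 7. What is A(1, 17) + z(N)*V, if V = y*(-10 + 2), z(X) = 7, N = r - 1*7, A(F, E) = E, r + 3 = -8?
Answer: -375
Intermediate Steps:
r = -11 (r = -3 - 8 = -11)
N = -18 (N = -11 - 1*7 = -11 - 7 = -18)
V = -56 (V = 7*(-10 + 2) = 7*(-8) = -56)
A(1, 17) + z(N)*V = 17 + 7*(-56) = 17 - 392 = -375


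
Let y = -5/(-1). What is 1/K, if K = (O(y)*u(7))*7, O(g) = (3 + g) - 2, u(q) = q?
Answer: 1/294 ≈ 0.0034014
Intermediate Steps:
y = 5 (y = -5*(-1) = 5)
O(g) = 1 + g
K = 294 (K = ((1 + 5)*7)*7 = (6*7)*7 = 42*7 = 294)
1/K = 1/294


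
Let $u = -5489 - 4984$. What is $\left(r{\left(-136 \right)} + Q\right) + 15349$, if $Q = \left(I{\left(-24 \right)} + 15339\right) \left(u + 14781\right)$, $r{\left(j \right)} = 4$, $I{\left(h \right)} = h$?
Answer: $65992373$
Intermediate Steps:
$u = -10473$
$Q = 65977020$ ($Q = \left(-24 + 15339\right) \left(-10473 + 14781\right) = 15315 \cdot 4308 = 65977020$)
$\left(r{\left(-136 \right)} + Q\right) + 15349 = \left(4 + 65977020\right) + 15349 = 65977024 + 15349 = 65992373$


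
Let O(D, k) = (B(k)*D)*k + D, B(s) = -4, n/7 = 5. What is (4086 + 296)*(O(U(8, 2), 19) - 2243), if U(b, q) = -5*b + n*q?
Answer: -19688326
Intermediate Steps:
n = 35 (n = 7*5 = 35)
U(b, q) = -5*b + 35*q
O(D, k) = D - 4*D*k (O(D, k) = (-4*D)*k + D = -4*D*k + D = D - 4*D*k)
(4086 + 296)*(O(U(8, 2), 19) - 2243) = (4086 + 296)*((-5*8 + 35*2)*(1 - 4*19) - 2243) = 4382*((-40 + 70)*(1 - 76) - 2243) = 4382*(30*(-75) - 2243) = 4382*(-2250 - 2243) = 4382*(-4493) = -19688326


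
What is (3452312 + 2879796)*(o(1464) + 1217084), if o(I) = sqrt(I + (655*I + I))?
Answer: 7706707333072 + 37992648*sqrt(26718) ≈ 7.7129e+12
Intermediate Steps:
o(I) = 3*sqrt(73)*sqrt(I) (o(I) = sqrt(I + 656*I) = sqrt(657*I) = 3*sqrt(73)*sqrt(I))
(3452312 + 2879796)*(o(1464) + 1217084) = (3452312 + 2879796)*(3*sqrt(73)*sqrt(1464) + 1217084) = 6332108*(3*sqrt(73)*(2*sqrt(366)) + 1217084) = 6332108*(6*sqrt(26718) + 1217084) = 6332108*(1217084 + 6*sqrt(26718)) = 7706707333072 + 37992648*sqrt(26718)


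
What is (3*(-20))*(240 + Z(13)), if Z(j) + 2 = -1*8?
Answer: -13800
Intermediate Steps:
Z(j) = -10 (Z(j) = -2 - 1*8 = -2 - 8 = -10)
(3*(-20))*(240 + Z(13)) = (3*(-20))*(240 - 10) = -60*230 = -13800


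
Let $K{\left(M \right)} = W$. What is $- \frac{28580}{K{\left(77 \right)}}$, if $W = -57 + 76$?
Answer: $- \frac{28580}{19} \approx -1504.2$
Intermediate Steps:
$W = 19$
$K{\left(M \right)} = 19$
$- \frac{28580}{K{\left(77 \right)}} = - \frac{28580}{19}$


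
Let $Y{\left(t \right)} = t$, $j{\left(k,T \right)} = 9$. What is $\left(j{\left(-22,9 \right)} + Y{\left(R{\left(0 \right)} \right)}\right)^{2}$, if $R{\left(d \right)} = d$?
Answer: $81$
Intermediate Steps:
$\left(j{\left(-22,9 \right)} + Y{\left(R{\left(0 \right)} \right)}\right)^{2} = \left(9 + 0\right)^{2} = 9^{2} = 81$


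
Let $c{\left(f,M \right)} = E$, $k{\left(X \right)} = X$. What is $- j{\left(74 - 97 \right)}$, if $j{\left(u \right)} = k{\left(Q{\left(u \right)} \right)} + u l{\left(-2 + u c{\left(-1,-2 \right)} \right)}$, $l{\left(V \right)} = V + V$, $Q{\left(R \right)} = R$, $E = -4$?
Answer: $4163$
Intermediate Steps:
$c{\left(f,M \right)} = -4$
$l{\left(V \right)} = 2 V$
$j{\left(u \right)} = u + u \left(-4 - 8 u\right)$ ($j{\left(u \right)} = u + u 2 \left(-2 + u \left(-4\right)\right) = u + u 2 \left(-2 - 4 u\right) = u + u \left(-4 - 8 u\right)$)
$- j{\left(74 - 97 \right)} = - \left(74 - 97\right) \left(-3 - 8 \left(74 - 97\right)\right) = - \left(-23\right) \left(-3 - -184\right) = - \left(-23\right) \left(-3 + 184\right) = - \left(-23\right) 181 = \left(-1\right) \left(-4163\right) = 4163$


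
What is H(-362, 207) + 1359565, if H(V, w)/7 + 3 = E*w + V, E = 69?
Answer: 1456991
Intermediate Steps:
H(V, w) = -21 + 7*V + 483*w (H(V, w) = -21 + 7*(69*w + V) = -21 + 7*(V + 69*w) = -21 + (7*V + 483*w) = -21 + 7*V + 483*w)
H(-362, 207) + 1359565 = (-21 + 7*(-362) + 483*207) + 1359565 = (-21 - 2534 + 99981) + 1359565 = 97426 + 1359565 = 1456991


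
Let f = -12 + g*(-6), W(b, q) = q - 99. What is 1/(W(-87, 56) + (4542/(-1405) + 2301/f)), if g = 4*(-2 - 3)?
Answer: -50580/1260817 ≈ -0.040117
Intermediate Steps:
g = -20 (g = 4*(-5) = -20)
W(b, q) = -99 + q
f = 108 (f = -12 - 20*(-6) = -12 + 120 = 108)
1/(W(-87, 56) + (4542/(-1405) + 2301/f)) = 1/((-99 + 56) + (4542/(-1405) + 2301/108)) = 1/(-43 + (4542*(-1/1405) + 2301*(1/108))) = 1/(-43 + (-4542/1405 + 767/36)) = 1/(-43 + 914123/50580) = 1/(-1260817/50580) = -50580/1260817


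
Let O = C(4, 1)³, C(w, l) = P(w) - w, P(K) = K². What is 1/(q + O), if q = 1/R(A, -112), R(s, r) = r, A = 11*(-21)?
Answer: 112/193535 ≈ 0.00057871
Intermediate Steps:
A = -231
C(w, l) = w² - w
q = -1/112 (q = 1/(-112) = -1/112 ≈ -0.0089286)
O = 1728 (O = (4*(-1 + 4))³ = (4*3)³ = 12³ = 1728)
1/(q + O) = 1/(-1/112 + 1728) = 1/(193535/112) = 112/193535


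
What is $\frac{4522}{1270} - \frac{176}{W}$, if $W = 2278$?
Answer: $\frac{2519399}{723265} \approx 3.4834$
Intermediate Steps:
$\frac{4522}{1270} - \frac{176}{W} = \frac{4522}{1270} - \frac{176}{2278} = 4522 \cdot \frac{1}{1270} - \frac{88}{1139} = \frac{2261}{635} - \frac{88}{1139} = \frac{2519399}{723265}$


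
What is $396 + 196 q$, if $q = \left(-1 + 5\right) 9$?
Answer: $7452$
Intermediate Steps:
$q = 36$ ($q = 4 \cdot 9 = 36$)
$396 + 196 q = 396 + 196 \cdot 36 = 396 + 7056 = 7452$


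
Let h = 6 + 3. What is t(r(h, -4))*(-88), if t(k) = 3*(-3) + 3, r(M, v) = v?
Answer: 528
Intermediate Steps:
h = 9
t(k) = -6 (t(k) = -9 + 3 = -6)
t(r(h, -4))*(-88) = -6*(-88) = 528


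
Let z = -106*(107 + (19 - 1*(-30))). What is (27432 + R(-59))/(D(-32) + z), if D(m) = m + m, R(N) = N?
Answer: -27373/16600 ≈ -1.6490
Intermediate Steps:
D(m) = 2*m
z = -16536 (z = -106*(107 + (19 + 30)) = -106*(107 + 49) = -106*156 = -16536)
(27432 + R(-59))/(D(-32) + z) = (27432 - 59)/(2*(-32) - 16536) = 27373/(-64 - 16536) = 27373/(-16600) = 27373*(-1/16600) = -27373/16600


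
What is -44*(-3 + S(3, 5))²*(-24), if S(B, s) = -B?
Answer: 38016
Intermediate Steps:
-44*(-3 + S(3, 5))²*(-24) = -44*(-3 - 1*3)²*(-24) = -44*(-3 - 3)²*(-24) = -44*(-6)²*(-24) = -44*36*(-24) = -1584*(-24) = 38016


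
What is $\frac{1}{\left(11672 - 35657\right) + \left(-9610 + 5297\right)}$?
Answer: $- \frac{1}{28298} \approx -3.5338 \cdot 10^{-5}$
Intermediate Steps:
$\frac{1}{\left(11672 - 35657\right) + \left(-9610 + 5297\right)} = \frac{1}{-23985 - 4313} = \frac{1}{-28298} = - \frac{1}{28298}$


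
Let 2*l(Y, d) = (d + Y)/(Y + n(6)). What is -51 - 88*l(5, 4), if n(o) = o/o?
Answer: -117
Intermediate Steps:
n(o) = 1
l(Y, d) = (Y + d)/(2*(1 + Y)) (l(Y, d) = ((d + Y)/(Y + 1))/2 = ((Y + d)/(1 + Y))/2 = (Y + d)/(2*(1 + Y)))
-51 - 88*l(5, 4) = -51 - 44*(5 + 4)/(1 + 5) = -51 - 44*9/6 = -51 - 88*3/4 = -51 - 66 = -117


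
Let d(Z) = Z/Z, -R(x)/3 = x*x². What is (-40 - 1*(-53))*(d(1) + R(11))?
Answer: -51896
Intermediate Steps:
R(x) = -3*x³ (R(x) = -3*x*x² = -3*x³)
d(Z) = 1
(-40 - 1*(-53))*(d(1) + R(11)) = (-40 - 1*(-53))*(1 - 3*11³) = (-40 + 53)*(1 - 3*1331) = 13*(1 - 3993) = 13*(-3992) = -51896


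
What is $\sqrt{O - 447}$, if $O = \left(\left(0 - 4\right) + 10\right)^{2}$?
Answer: $i \sqrt{411} \approx 20.273 i$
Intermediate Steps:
$O = 36$ ($O = \left(\left(0 - 4\right) + 10\right)^{2} = \left(-4 + 10\right)^{2} = 6^{2} = 36$)
$\sqrt{O - 447} = \sqrt{36 - 447} = \sqrt{-411} = i \sqrt{411}$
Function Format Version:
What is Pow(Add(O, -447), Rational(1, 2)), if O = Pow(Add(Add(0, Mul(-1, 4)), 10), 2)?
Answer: Mul(I, Pow(411, Rational(1, 2))) ≈ Mul(20.273, I)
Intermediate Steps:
O = 36 (O = Pow(Add(Add(0, -4), 10), 2) = Pow(Add(-4, 10), 2) = Pow(6, 2) = 36)
Pow(Add(O, -447), Rational(1, 2)) = Pow(Add(36, -447), Rational(1, 2)) = Pow(-411, Rational(1, 2)) = Mul(I, Pow(411, Rational(1, 2)))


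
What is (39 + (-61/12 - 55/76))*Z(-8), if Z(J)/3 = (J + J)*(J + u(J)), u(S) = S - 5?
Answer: 635712/19 ≈ 33459.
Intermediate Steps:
u(S) = -5 + S
Z(J) = 6*J*(-5 + 2*J) (Z(J) = 3*((J + J)*(J + (-5 + J))) = 3*((2*J)*(-5 + 2*J)) = 3*(2*J*(-5 + 2*J)) = 6*J*(-5 + 2*J))
(39 + (-61/12 - 55/76))*Z(-8) = (39 + (-61/12 - 55/76))*(6*(-8)*(-5 + 2*(-8))) = (39 + (-61*1/12 - 55*1/76))*(6*(-8)*(-5 - 16)) = (39 + (-61/12 - 55/76))*(6*(-8)*(-21)) = (39 - 331/57)*1008 = (1892/57)*1008 = 635712/19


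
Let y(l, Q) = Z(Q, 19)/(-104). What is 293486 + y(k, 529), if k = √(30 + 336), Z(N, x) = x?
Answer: 30522525/104 ≈ 2.9349e+5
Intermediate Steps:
k = √366 ≈ 19.131
y(l, Q) = -19/104 (y(l, Q) = 19/(-104) = 19*(-1/104) = -19/104)
293486 + y(k, 529) = 293486 - 19/104 = 30522525/104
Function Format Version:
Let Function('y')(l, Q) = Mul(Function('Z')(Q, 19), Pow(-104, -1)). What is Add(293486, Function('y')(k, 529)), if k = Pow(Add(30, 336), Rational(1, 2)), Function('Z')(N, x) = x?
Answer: Rational(30522525, 104) ≈ 2.9349e+5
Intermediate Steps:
k = Pow(366, Rational(1, 2)) ≈ 19.131
Function('y')(l, Q) = Rational(-19, 104) (Function('y')(l, Q) = Mul(19, Pow(-104, -1)) = Mul(19, Rational(-1, 104)) = Rational(-19, 104))
Add(293486, Function('y')(k, 529)) = Add(293486, Rational(-19, 104)) = Rational(30522525, 104)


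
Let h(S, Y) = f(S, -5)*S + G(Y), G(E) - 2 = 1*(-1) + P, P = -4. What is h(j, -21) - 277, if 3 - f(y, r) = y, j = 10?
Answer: -350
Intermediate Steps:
f(y, r) = 3 - y
G(E) = -3 (G(E) = 2 + (1*(-1) - 4) = 2 + (-1 - 4) = 2 - 5 = -3)
h(S, Y) = -3 + S*(3 - S) (h(S, Y) = (3 - S)*S - 3 = S*(3 - S) - 3 = -3 + S*(3 - S))
h(j, -21) - 277 = (-3 - 1*10*(-3 + 10)) - 277 = (-3 - 1*10*7) - 277 = (-3 - 70) - 277 = -73 - 277 = -350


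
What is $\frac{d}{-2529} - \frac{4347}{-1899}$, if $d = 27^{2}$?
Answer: $\frac{118632}{59291} \approx 2.0008$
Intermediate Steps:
$d = 729$
$\frac{d}{-2529} - \frac{4347}{-1899} = \frac{729}{-2529} - \frac{4347}{-1899} = 729 \left(- \frac{1}{2529}\right) - - \frac{483}{211} = - \frac{81}{281} + \frac{483}{211} = \frac{118632}{59291}$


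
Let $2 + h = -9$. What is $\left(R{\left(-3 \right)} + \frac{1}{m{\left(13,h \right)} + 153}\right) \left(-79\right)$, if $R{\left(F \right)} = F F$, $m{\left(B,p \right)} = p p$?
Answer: $- \frac{194893}{274} \approx -711.29$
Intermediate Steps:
$h = -11$ ($h = -2 - 9 = -11$)
$m{\left(B,p \right)} = p^{2}$
$R{\left(F \right)} = F^{2}$
$\left(R{\left(-3 \right)} + \frac{1}{m{\left(13,h \right)} + 153}\right) \left(-79\right) = \left(\left(-3\right)^{2} + \frac{1}{\left(-11\right)^{2} + 153}\right) \left(-79\right) = \left(9 + \frac{1}{121 + 153}\right) \left(-79\right) = \left(9 + \frac{1}{274}\right) \left(-79\right) = \frac{2467}{274} \left(-79\right) = - \frac{194893}{274}$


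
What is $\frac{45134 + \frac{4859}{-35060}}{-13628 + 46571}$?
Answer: $\frac{1582393181}{1154981580} \approx 1.3701$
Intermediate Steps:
$\frac{45134 + \frac{4859}{-35060}}{-13628 + 46571} = \frac{45134 + 4859 \left(- \frac{1}{35060}\right)}{32943} = \left(45134 - \frac{4859}{35060}\right) \frac{1}{32943} = \frac{1582393181}{35060} \cdot \frac{1}{32943} = \frac{1582393181}{1154981580}$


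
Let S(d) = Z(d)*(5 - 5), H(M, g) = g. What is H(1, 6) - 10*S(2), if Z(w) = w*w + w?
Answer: 6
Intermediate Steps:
Z(w) = w + w² (Z(w) = w² + w = w + w²)
S(d) = 0 (S(d) = (d*(1 + d))*(5 - 5) = (d*(1 + d))*0 = 0)
H(1, 6) - 10*S(2) = 6 - 10*0 = 6 + 0 = 6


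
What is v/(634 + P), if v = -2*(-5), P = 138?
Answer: 5/386 ≈ 0.012953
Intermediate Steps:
v = 10
v/(634 + P) = 10/(634 + 138) = 10/772 = 10*(1/772) = 5/386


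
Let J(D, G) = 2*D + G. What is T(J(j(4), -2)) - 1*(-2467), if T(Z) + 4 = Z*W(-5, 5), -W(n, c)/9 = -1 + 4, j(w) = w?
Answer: 2301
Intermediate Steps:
J(D, G) = G + 2*D
W(n, c) = -27 (W(n, c) = -9*(-1 + 4) = -9*3 = -27)
T(Z) = -4 - 27*Z (T(Z) = -4 + Z*(-27) = -4 - 27*Z)
T(J(j(4), -2)) - 1*(-2467) = (-4 - 27*(-2 + 2*4)) - 1*(-2467) = (-4 - 27*(-2 + 8)) + 2467 = (-4 - 27*6) + 2467 = (-4 - 162) + 2467 = -166 + 2467 = 2301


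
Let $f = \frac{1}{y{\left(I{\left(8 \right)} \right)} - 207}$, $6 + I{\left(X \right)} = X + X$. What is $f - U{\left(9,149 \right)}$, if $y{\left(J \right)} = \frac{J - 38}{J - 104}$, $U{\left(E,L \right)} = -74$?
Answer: $\frac{718863}{9715} \approx 73.995$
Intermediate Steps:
$I{\left(X \right)} = -6 + 2 X$ ($I{\left(X \right)} = -6 + \left(X + X\right) = -6 + 2 X$)
$y{\left(J \right)} = \frac{-38 + J}{-104 + J}$
$f = - \frac{47}{9715}$ ($f = \frac{1}{\frac{-38 + \left(-6 + 2 \cdot 8\right)}{-104 + \left(-6 + 2 \cdot 8\right)} - 207} = \frac{1}{\frac{-38 + \left(-6 + 16\right)}{-104 + \left(-6 + 16\right)} - 207} = \frac{1}{\frac{-38 + 10}{-104 + 10} - 207} = \frac{1}{\frac{1}{-94} \left(-28\right) - 207} = \frac{1}{\left(- \frac{1}{94}\right) \left(-28\right) - 207} = \frac{1}{\frac{14}{47} - 207} = \frac{1}{- \frac{9715}{47}} = - \frac{47}{9715} \approx -0.0048379$)
$f - U{\left(9,149 \right)} = - \frac{47}{9715} - -74 = - \frac{47}{9715} + 74 = \frac{718863}{9715}$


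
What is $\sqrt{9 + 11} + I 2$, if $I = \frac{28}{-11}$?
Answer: $- \frac{56}{11} + 2 \sqrt{5} \approx -0.61877$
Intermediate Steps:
$I = - \frac{28}{11}$ ($I = 28 \left(- \frac{1}{11}\right) = - \frac{28}{11} \approx -2.5455$)
$\sqrt{9 + 11} + I 2 = \sqrt{9 + 11} - \frac{56}{11} = \sqrt{20} - \frac{56}{11} = 2 \sqrt{5} - \frac{56}{11} = - \frac{56}{11} + 2 \sqrt{5}$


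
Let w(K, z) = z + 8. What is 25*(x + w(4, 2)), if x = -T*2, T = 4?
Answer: 50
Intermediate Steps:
w(K, z) = 8 + z
x = -8 (x = -1*4*2 = -4*2 = -8)
25*(x + w(4, 2)) = 25*(-8 + (8 + 2)) = 25*(-8 + 10) = 25*2 = 50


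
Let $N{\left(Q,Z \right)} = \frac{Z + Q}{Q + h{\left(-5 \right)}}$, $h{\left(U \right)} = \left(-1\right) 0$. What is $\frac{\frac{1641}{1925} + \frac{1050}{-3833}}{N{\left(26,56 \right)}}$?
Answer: $\frac{55493139}{302519525} \approx 0.18344$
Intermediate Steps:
$h{\left(U \right)} = 0$
$N{\left(Q,Z \right)} = \frac{Q + Z}{Q}$ ($N{\left(Q,Z \right)} = \frac{Z + Q}{Q + 0} = \frac{Q + Z}{Q}$)
$\frac{\frac{1641}{1925} + \frac{1050}{-3833}}{N{\left(26,56 \right)}} = \frac{\frac{1641}{1925} + \frac{1050}{-3833}}{\frac{1}{26} \left(26 + 56\right)} = \frac{1641 \cdot \frac{1}{1925} + 1050 \left(- \frac{1}{3833}\right)}{\frac{1}{26} \cdot 82} = \frac{\frac{1641}{1925} - \frac{1050}{3833}}{\frac{41}{13}} = \frac{4268703}{7378525} \cdot \frac{13}{41} = \frac{55493139}{302519525}$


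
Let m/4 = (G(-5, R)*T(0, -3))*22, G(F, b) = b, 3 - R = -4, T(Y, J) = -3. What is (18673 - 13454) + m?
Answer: 3371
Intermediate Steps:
R = 7 (R = 3 - 1*(-4) = 3 + 4 = 7)
m = -1848 (m = 4*((7*(-3))*22) = 4*(-21*22) = 4*(-462) = -1848)
(18673 - 13454) + m = (18673 - 13454) - 1848 = 5219 - 1848 = 3371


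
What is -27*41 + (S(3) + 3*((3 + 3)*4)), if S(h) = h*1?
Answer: -1032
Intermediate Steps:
S(h) = h
-27*41 + (S(3) + 3*((3 + 3)*4)) = -27*41 + (3 + 3*((3 + 3)*4)) = -1107 + (3 + 3*(6*4)) = -1107 + (3 + 3*24) = -1107 + (3 + 72) = -1107 + 75 = -1032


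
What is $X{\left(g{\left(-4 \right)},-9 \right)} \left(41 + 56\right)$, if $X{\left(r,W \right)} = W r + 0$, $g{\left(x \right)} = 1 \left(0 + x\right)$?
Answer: $3492$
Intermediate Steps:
$g{\left(x \right)} = x$ ($g{\left(x \right)} = 1 x = x$)
$X{\left(r,W \right)} = W r$
$X{\left(g{\left(-4 \right)},-9 \right)} \left(41 + 56\right) = \left(-9\right) \left(-4\right) \left(41 + 56\right) = 36 \cdot 97 = 3492$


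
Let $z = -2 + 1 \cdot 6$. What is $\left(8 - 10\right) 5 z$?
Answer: $-40$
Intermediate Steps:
$z = 4$ ($z = -2 + 6 = 4$)
$\left(8 - 10\right) 5 z = \left(8 - 10\right) 5 \cdot 4 = \left(-2\right) 5 \cdot 4 = \left(-10\right) 4 = -40$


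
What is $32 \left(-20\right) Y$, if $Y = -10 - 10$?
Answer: $12800$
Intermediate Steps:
$Y = -20$
$32 \left(-20\right) Y = 32 \left(-20\right) \left(-20\right) = \left(-640\right) \left(-20\right) = 12800$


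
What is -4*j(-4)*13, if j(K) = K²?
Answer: -832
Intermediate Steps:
-4*j(-4)*13 = -4*(-4)²*13 = -4*16*13 = -64*13 = -832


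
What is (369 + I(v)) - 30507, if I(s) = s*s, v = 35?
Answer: -28913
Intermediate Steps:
I(s) = s**2
(369 + I(v)) - 30507 = (369 + 35**2) - 30507 = (369 + 1225) - 30507 = 1594 - 30507 = -28913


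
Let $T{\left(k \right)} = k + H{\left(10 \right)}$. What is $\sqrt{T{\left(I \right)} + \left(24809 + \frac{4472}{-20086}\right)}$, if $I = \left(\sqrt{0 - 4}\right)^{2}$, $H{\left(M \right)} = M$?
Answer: $\frac{\sqrt{20684829147}}{913} \approx 157.53$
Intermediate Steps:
$I = -4$ ($I = \left(\sqrt{-4}\right)^{2} = \left(2 i\right)^{2} = -4$)
$T{\left(k \right)} = 10 + k$ ($T{\left(k \right)} = k + 10 = 10 + k$)
$\sqrt{T{\left(I \right)} + \left(24809 + \frac{4472}{-20086}\right)} = \sqrt{\left(10 - 4\right) + \left(24809 + \frac{4472}{-20086}\right)} = \sqrt{6 + \left(24809 + 4472 \left(- \frac{1}{20086}\right)\right)} = \sqrt{6 + \left(24809 - \frac{2236}{10043}\right)} = \sqrt{6 + \frac{249154551}{10043}} = \sqrt{\frac{249214809}{10043}} = \frac{\sqrt{20684829147}}{913}$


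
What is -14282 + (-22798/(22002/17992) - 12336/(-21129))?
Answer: -2550979298758/77480043 ≈ -32924.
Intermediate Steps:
-14282 + (-22798/(22002/17992) - 12336/(-21129)) = -14282 + (-22798/(22002*(1/17992)) - 12336*(-1/21129)) = -14282 + (-22798/11001/8996 + 4112/7043) = -14282 + (-22798*8996/11001 + 4112/7043) = -14282 + (-205090808/11001 + 4112/7043) = -14282 - 1444409324632/77480043 = -2550979298758/77480043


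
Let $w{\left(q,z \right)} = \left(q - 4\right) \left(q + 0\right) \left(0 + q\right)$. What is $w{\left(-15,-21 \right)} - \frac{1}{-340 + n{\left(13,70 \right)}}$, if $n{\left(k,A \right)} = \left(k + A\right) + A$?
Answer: $- \frac{799424}{187} \approx -4275.0$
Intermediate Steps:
$n{\left(k,A \right)} = k + 2 A$ ($n{\left(k,A \right)} = \left(A + k\right) + A = k + 2 A$)
$w{\left(q,z \right)} = q^{2} \left(-4 + q\right)$ ($w{\left(q,z \right)} = \left(-4 + q\right) q q = \left(-4 + q\right) q^{2} = q^{2} \left(-4 + q\right)$)
$w{\left(-15,-21 \right)} - \frac{1}{-340 + n{\left(13,70 \right)}} = \left(-15\right)^{2} \left(-4 - 15\right) - \frac{1}{-340 + \left(13 + 2 \cdot 70\right)} = 225 \left(-19\right) - \frac{1}{-340 + \left(13 + 140\right)} = -4275 - \frac{1}{-340 + 153} = -4275 - \frac{1}{-187} = -4275 - - \frac{1}{187} = -4275 + \frac{1}{187} = - \frac{799424}{187}$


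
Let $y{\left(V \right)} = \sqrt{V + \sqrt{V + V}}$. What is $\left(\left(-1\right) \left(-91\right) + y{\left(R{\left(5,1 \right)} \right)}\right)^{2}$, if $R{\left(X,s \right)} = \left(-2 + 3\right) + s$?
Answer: $8649$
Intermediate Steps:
$R{\left(X,s \right)} = 1 + s$
$y{\left(V \right)} = \sqrt{V + \sqrt{2} \sqrt{V}}$ ($y{\left(V \right)} = \sqrt{V + \sqrt{2 V}} = \sqrt{V + \sqrt{2} \sqrt{V}}$)
$\left(\left(-1\right) \left(-91\right) + y{\left(R{\left(5,1 \right)} \right)}\right)^{2} = \left(\left(-1\right) \left(-91\right) + \sqrt{\left(1 + 1\right) + \sqrt{2} \sqrt{1 + 1}}\right)^{2} = \left(91 + \sqrt{2 + \sqrt{2} \sqrt{2}}\right)^{2} = \left(91 + \sqrt{2 + 2}\right)^{2} = \left(91 + \sqrt{4}\right)^{2} = \left(91 + 2\right)^{2} = 93^{2} = 8649$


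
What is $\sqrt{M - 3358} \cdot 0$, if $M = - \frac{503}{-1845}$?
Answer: $0$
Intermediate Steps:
$M = \frac{503}{1845}$ ($M = \left(-503\right) \left(- \frac{1}{1845}\right) = \frac{503}{1845} \approx 0.27263$)
$\sqrt{M - 3358} \cdot 0 = \sqrt{\frac{503}{1845} - 3358} \cdot 0 = \sqrt{- \frac{6195007}{1845}} \cdot 0 = \frac{i \sqrt{1269976435}}{615} \cdot 0 = 0$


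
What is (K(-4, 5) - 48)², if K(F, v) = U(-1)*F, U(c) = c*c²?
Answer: 1936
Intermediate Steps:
U(c) = c³
K(F, v) = -F (K(F, v) = (-1)³*F = -F)
(K(-4, 5) - 48)² = (-1*(-4) - 48)² = (4 - 48)² = (-44)² = 1936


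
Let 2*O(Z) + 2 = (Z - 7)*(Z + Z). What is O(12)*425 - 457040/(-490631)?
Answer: 12303029365/490631 ≈ 25076.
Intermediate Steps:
O(Z) = -1 + Z*(-7 + Z) (O(Z) = -1 + ((Z - 7)*(Z + Z))/2 = -1 + ((-7 + Z)*(2*Z))/2 = -1 + (2*Z*(-7 + Z))/2 = -1 + Z*(-7 + Z))
O(12)*425 - 457040/(-490631) = (-1 + 12² - 7*12)*425 - 457040/(-490631) = (-1 + 144 - 84)*425 - 457040*(-1)/490631 = 59*425 - 1*(-457040/490631) = 25075 + 457040/490631 = 12303029365/490631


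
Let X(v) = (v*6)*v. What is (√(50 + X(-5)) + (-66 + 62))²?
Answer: 216 - 80*√2 ≈ 102.86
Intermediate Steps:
X(v) = 6*v² (X(v) = (6*v)*v = 6*v²)
(√(50 + X(-5)) + (-66 + 62))² = (√(50 + 6*(-5)²) + (-66 + 62))² = (√(50 + 6*25) - 4)² = (√(50 + 150) - 4)² = (√200 - 4)² = (10*√2 - 4)² = (-4 + 10*√2)²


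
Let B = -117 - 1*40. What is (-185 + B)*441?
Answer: -150822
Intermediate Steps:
B = -157 (B = -117 - 40 = -157)
(-185 + B)*441 = (-185 - 157)*441 = -342*441 = -150822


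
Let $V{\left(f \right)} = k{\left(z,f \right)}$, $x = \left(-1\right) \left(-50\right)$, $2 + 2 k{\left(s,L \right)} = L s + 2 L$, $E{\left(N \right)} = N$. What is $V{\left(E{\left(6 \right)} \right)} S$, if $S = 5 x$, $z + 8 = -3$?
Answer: $-7000$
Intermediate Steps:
$z = -11$ ($z = -8 - 3 = -11$)
$k{\left(s,L \right)} = -1 + L + \frac{L s}{2}$ ($k{\left(s,L \right)} = -1 + \frac{L s + 2 L}{2} = -1 + \frac{2 L + L s}{2} = -1 + \left(L + \frac{L s}{2}\right) = -1 + L + \frac{L s}{2}$)
$x = 50$
$V{\left(f \right)} = -1 - \frac{9 f}{2}$ ($V{\left(f \right)} = -1 + f + \frac{1}{2} f \left(-11\right) = -1 + f - \frac{11 f}{2} = -1 - \frac{9 f}{2}$)
$S = 250$ ($S = 5 \cdot 50 = 250$)
$V{\left(E{\left(6 \right)} \right)} S = \left(-1 - 27\right) 250 = \left(-28\right) 250 = -7000$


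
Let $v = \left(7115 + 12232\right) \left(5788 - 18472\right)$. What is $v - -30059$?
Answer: $-245367289$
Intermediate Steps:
$v = -245397348$ ($v = 19347 \left(-12684\right) = -245397348$)
$v - -30059 = -245397348 - -30059 = -245397348 + 30059 = -245367289$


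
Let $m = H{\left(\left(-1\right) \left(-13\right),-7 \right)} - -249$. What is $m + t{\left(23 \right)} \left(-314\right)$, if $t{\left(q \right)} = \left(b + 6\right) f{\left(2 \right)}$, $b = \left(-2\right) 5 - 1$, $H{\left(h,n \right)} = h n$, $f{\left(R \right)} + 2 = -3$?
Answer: $-7692$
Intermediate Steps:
$f{\left(R \right)} = -5$ ($f{\left(R \right)} = -2 - 3 = -5$)
$b = -11$ ($b = -10 - 1 = -11$)
$m = 158$ ($m = \left(-1\right) \left(-13\right) \left(-7\right) - -249 = 13 \left(-7\right) + 249 = -91 + 249 = 158$)
$t{\left(q \right)} = 25$ ($t{\left(q \right)} = \left(-11 + 6\right) \left(-5\right) = \left(-5\right) \left(-5\right) = 25$)
$m + t{\left(23 \right)} \left(-314\right) = 158 + 25 \left(-314\right) = 158 - 7850 = -7692$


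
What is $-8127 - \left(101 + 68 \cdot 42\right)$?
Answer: $-11084$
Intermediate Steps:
$-8127 - \left(101 + 68 \cdot 42\right) = -8127 - \left(101 + 2856\right) = -8127 - 2957 = -11084$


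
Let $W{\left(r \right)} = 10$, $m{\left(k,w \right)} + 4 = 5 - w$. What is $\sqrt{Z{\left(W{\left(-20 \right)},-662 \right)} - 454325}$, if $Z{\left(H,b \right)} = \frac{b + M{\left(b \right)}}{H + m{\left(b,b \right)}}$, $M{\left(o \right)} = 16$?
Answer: $\frac{i \sqrt{205777402683}}{673} \approx 674.04 i$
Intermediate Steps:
$m{\left(k,w \right)} = 1 - w$ ($m{\left(k,w \right)} = -4 - \left(-5 + w\right) = 1 - w$)
$Z{\left(H,b \right)} = \frac{16 + b}{1 + H - b}$ ($Z{\left(H,b \right)} = \frac{b + 16}{H - \left(-1 + b\right)} = \frac{16 + b}{1 + H - b}$)
$\sqrt{Z{\left(W{\left(-20 \right)},-662 \right)} - 454325} = \sqrt{\frac{16 - 662}{1 + 10 - -662} - 454325} = \sqrt{\frac{1}{1 + 10 + 662} \left(-646\right) - 454325} = \sqrt{\frac{1}{673} \left(-646\right) - 454325} = \sqrt{- \frac{646}{673} - 454325} = \sqrt{- \frac{305761371}{673}} = \frac{i \sqrt{205777402683}}{673}$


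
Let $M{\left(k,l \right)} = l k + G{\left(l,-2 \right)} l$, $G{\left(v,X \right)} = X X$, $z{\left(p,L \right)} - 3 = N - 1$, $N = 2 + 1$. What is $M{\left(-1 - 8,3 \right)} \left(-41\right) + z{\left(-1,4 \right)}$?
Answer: $620$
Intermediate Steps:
$N = 3$
$z{\left(p,L \right)} = 5$ ($z{\left(p,L \right)} = 3 + \left(3 - 1\right) = 3 + 2 = 5$)
$G{\left(v,X \right)} = X^{2}$
$M{\left(k,l \right)} = 4 l + k l$ ($M{\left(k,l \right)} = l k + \left(-2\right)^{2} l = k l + 4 l = 4 l + k l$)
$M{\left(-1 - 8,3 \right)} \left(-41\right) + z{\left(-1,4 \right)} = 3 \left(4 - 9\right) \left(-41\right) + 5 = 3 \left(-5\right) \left(-41\right) + 5 = \left(-15\right) \left(-41\right) + 5 = 615 + 5 = 620$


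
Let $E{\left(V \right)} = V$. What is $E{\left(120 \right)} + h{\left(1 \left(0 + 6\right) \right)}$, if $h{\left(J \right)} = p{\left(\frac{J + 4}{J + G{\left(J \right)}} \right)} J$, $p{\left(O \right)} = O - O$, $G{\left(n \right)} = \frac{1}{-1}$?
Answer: $120$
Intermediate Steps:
$G{\left(n \right)} = -1$
$p{\left(O \right)} = 0$
$h{\left(J \right)} = 0$ ($h{\left(J \right)} = 0 J = 0$)
$E{\left(120 \right)} + h{\left(1 \left(0 + 6\right) \right)} = 120 + 0 = 120$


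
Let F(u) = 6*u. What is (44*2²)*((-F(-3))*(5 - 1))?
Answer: 12672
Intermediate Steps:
(44*2²)*((-F(-3))*(5 - 1)) = (44*2²)*((-6*(-3))*(5 - 1)) = (44*4)*(-1*(-18)*4) = 176*(18*4) = 176*72 = 12672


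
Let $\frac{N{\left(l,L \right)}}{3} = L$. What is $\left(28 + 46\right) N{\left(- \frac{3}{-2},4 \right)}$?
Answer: $888$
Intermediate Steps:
$N{\left(l,L \right)} = 3 L$
$\left(28 + 46\right) N{\left(- \frac{3}{-2},4 \right)} = \left(28 + 46\right) 3 \cdot 4 = 74 \cdot 12 = 888$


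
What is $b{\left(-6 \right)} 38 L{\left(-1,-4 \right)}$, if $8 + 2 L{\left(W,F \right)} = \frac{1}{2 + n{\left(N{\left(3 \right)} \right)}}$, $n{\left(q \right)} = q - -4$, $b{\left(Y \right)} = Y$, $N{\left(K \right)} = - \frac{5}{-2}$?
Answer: $\frac{15276}{17} \approx 898.59$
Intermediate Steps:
$N{\left(K \right)} = \frac{5}{2}$ ($N{\left(K \right)} = \left(-5\right) \left(- \frac{1}{2}\right) = \frac{5}{2}$)
$n{\left(q \right)} = 4 + q$ ($n{\left(q \right)} = q + 4 = 4 + q$)
$L{\left(W,F \right)} = - \frac{67}{17}$ ($L{\left(W,F \right)} = -4 + \frac{1}{2 \left(2 + \left(4 + \frac{5}{2}\right)\right)} = -4 + \frac{1}{2 \left(2 + \frac{13}{2}\right)} = -4 + \frac{1}{2 \cdot \frac{17}{2}} = -4 + \frac{1}{2} \cdot \frac{2}{17} = -4 + \frac{1}{17} = - \frac{67}{17}$)
$b{\left(-6 \right)} 38 L{\left(-1,-4 \right)} = \left(-6\right) 38 \left(- \frac{67}{17}\right) = \left(-228\right) \left(- \frac{67}{17}\right) = \frac{15276}{17}$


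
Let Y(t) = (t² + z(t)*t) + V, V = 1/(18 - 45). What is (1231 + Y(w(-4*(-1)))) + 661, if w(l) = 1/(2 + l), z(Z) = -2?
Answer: 204299/108 ≈ 1891.7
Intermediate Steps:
V = -1/27 (V = 1/(-27) = -1/27 ≈ -0.037037)
Y(t) = -1/27 + t² - 2*t (Y(t) = (t² - 2*t) - 1/27 = -1/27 + t² - 2*t)
(1231 + Y(w(-4*(-1)))) + 661 = (1231 + (-1/27 + (1/(2 - 4*(-1)))² - 2/(2 - 4*(-1)))) + 661 = (1231 + (-1/27 + (1/(2 + 4))² - 2/(2 + 4))) + 661 = (1231 + (-1/27 + (1/6)² - 2/6)) + 661 = (1231 + (-1/27 + (⅙)² - 2*⅙)) + 661 = (1231 + (-1/27 + 1/36 - ⅓)) + 661 = (1231 - 37/108) + 661 = 132911/108 + 661 = 204299/108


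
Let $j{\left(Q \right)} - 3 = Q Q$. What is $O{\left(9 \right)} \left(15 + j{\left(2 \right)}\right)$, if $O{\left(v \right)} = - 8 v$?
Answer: $-1584$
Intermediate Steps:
$j{\left(Q \right)} = 3 + Q^{2}$ ($j{\left(Q \right)} = 3 + Q Q = 3 + Q^{2}$)
$O{\left(9 \right)} \left(15 + j{\left(2 \right)}\right) = \left(-8\right) 9 \left(15 + \left(3 + 2^{2}\right)\right) = - 72 \left(15 + \left(3 + 4\right)\right) = - 72 \left(15 + 7\right) = \left(-72\right) 22 = -1584$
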